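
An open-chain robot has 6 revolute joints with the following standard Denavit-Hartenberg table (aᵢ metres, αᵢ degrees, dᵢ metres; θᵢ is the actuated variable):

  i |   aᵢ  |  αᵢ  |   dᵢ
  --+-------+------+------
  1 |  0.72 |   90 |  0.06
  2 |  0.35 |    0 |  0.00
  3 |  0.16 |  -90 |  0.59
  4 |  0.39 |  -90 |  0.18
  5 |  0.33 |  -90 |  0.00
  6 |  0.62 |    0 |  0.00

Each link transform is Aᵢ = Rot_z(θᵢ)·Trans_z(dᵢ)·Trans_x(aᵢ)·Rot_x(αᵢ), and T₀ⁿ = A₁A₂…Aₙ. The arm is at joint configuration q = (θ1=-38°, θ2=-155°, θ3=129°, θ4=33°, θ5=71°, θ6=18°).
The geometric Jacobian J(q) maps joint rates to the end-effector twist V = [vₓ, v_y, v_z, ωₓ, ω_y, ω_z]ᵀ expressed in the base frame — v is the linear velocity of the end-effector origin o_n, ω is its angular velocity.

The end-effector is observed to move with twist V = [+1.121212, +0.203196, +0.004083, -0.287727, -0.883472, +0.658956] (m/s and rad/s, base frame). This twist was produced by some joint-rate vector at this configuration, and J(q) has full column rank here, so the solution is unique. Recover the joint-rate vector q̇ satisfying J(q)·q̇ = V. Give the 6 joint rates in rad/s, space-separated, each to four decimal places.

o_n = [0.4449, -0.8238, -1.0770]
J₁: ẑ×o_n = [0.8238, 0.4449, -0.0000], ω = ẑ
J2: z=[-0.6157, -0.7880, 0.0000] o=[0.5674, -0.4433, 0.0600] → [0.8960, -0.7000, 0.1378, -0.6157, -0.7880, 0.0000]
J3: z=[-0.6157, -0.7880, 0.0000] o=[0.3174, -0.2480, -0.0879] → [0.7794, -0.6090, 0.4550, -0.6157, -0.7880, 0.0000]
J4: z=[0.3454, -0.2699, 0.8988] o=[0.0675, -0.8014, -0.1581] → [0.2681, 0.6567, 0.0942, 0.3454, -0.2699, 0.8988]
J5: z=[0.1306, 0.9623, 0.2388] o=[0.4921, -0.8636, -0.1397] → [-0.9115, 0.1112, 0.0506, 0.1306, 0.9623, 0.2388]
J6: z=[-0.9911, 0.1209, 0.0550] o=[0.4842, -0.7832, -0.4596] → [-0.0724, -0.6141, 0.0450, -0.9911, 0.1209, 0.0550]
q̇ = J⁺·V = [0.3150, 0.0160, -0.0630, 0.5820, -0.8450, 0.4110]

0.3150 0.0160 -0.0630 0.5820 -0.8450 0.4110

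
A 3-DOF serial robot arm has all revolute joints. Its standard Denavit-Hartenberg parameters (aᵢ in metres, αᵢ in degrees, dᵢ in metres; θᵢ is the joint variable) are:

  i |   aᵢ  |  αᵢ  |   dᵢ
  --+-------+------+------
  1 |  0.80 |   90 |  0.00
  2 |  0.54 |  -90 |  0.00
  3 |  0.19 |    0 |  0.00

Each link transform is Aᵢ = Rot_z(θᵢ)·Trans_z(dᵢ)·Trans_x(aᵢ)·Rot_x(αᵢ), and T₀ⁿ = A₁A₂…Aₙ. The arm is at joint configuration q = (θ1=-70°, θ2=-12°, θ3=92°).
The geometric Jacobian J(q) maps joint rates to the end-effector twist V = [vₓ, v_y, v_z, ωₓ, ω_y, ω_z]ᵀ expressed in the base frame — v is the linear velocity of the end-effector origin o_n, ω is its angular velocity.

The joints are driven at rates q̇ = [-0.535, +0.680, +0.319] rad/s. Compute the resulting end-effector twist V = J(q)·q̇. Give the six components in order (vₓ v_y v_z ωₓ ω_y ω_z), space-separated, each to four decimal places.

o_n = [0.6305, -1.1771, -0.1109]
J₁: ẑ×o_n = [1.1771, 0.6305, -0.0000], ω = ẑ
J2: z=[-0.9397, -0.3420, 0.0000] o=[0.2736, -0.7518, 0.0000] → [0.0379, -0.1042, 0.5217, -0.9397, -0.3420, 0.0000]
J3: z=[0.0711, -0.1954, 0.9781] o=[0.4543, -1.2481, -0.1123] → [-0.0698, 0.1723, 0.0395, 0.0711, -0.1954, 0.9781]
V = J·q̇ = [-0.6262, -0.3532, 0.3674, -0.6163, -0.2949, -0.2230]

-0.6262 -0.3532 0.3674 -0.6163 -0.2949 -0.2230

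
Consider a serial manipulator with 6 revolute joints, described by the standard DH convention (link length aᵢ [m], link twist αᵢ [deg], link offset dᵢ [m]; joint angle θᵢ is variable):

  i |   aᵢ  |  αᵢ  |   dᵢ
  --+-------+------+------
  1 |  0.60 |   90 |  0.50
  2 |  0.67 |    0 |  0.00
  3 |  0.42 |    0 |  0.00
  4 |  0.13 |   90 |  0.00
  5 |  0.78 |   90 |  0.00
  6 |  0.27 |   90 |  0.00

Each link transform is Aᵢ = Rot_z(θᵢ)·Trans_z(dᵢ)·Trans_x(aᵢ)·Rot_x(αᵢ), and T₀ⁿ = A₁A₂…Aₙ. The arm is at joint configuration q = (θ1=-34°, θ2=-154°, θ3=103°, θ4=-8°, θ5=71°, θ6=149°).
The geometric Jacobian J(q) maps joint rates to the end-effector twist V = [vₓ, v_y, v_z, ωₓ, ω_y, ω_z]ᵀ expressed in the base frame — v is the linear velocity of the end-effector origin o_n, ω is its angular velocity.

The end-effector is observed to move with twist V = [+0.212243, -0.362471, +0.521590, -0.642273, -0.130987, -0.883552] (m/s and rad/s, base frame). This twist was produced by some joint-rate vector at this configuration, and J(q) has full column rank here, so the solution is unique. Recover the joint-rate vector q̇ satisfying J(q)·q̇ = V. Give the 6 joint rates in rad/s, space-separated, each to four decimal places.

o_n = [-0.0398, -0.5988, -0.4562]
J₁: ẑ×o_n = [0.5988, -0.0398, 0.0000], ω = ẑ
J2: z=[-0.5592, -0.8290, 0.0000] o=[0.4974, -0.3355, 0.5000] → [0.7928, -0.5347, -0.2981, -0.5592, -0.8290, 0.0000]
J3: z=[-0.5592, -0.8290, 0.0000] o=[-0.0018, 0.0012, 0.2063] → [0.5493, -0.3705, 0.3041, -0.5592, -0.8290, 0.0000]
J4: z=[-0.5592, -0.8290, 0.0000] o=[0.2173, -0.1466, -0.1201] → [0.2787, -0.1880, 0.0397, -0.5592, -0.8290, 0.0000]
J5: z=[-0.7106, 0.4793, -0.5150] o=[0.2728, -0.1840, -0.2315] → [-0.3213, 0.0013, 0.4446, -0.7106, 0.4793, -0.5150]
J6: z=[0.5858, -0.0024, -0.8105] o=[-0.0312, -0.8686, -0.4492] → [0.2187, 0.0111, 0.1580, 0.5858, -0.0024, -0.8105]
q̇ = J⁺·V = [-0.3120, 0.2930, 0.9470, -0.6850, 0.6880, 0.2680]

-0.3120 0.2930 0.9470 -0.6850 0.6880 0.2680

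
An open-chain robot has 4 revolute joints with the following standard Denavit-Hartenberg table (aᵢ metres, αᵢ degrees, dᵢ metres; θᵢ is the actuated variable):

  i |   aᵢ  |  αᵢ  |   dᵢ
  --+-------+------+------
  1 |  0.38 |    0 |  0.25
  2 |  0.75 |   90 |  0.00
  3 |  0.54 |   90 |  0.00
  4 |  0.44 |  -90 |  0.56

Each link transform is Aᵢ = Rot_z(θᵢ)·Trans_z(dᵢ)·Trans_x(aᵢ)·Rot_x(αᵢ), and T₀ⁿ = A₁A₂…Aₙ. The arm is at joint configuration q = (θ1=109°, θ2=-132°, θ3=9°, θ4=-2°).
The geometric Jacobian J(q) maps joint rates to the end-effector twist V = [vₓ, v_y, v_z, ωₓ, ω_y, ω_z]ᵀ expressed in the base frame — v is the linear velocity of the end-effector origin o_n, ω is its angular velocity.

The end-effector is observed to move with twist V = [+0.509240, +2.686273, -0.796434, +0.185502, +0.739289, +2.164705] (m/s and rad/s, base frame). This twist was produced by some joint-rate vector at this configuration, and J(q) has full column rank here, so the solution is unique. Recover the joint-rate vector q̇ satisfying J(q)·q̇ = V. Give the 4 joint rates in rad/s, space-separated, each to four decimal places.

o_n = [1.5440, -0.3319, -0.1498]
J₁: ẑ×o_n = [0.3319, 1.5440, -0.0000], ω = ẑ
J2: z=[0.0000, 0.0000, 1.0000] o=[-0.1237, 0.3593, 0.2500] → [0.6912, 1.6678, -0.0000, 0.0000, 0.0000, 1.0000]
J3: z=[-0.3907, -0.9205, 0.0000] o=[0.5667, 0.0662, 0.2500] → [0.3681, -0.1562, 1.0553, -0.3907, -0.9205, 0.0000]
J4: z=[0.1440, -0.0611, -0.9877] o=[1.0576, -0.1421, 0.3345] → [-0.1579, -0.4107, 0.0024, 0.1440, -0.0611, -0.9877]
q̇ = J⁺·V = [0.8730, 0.5460, -0.7530, -0.7550]

0.8730 0.5460 -0.7530 -0.7550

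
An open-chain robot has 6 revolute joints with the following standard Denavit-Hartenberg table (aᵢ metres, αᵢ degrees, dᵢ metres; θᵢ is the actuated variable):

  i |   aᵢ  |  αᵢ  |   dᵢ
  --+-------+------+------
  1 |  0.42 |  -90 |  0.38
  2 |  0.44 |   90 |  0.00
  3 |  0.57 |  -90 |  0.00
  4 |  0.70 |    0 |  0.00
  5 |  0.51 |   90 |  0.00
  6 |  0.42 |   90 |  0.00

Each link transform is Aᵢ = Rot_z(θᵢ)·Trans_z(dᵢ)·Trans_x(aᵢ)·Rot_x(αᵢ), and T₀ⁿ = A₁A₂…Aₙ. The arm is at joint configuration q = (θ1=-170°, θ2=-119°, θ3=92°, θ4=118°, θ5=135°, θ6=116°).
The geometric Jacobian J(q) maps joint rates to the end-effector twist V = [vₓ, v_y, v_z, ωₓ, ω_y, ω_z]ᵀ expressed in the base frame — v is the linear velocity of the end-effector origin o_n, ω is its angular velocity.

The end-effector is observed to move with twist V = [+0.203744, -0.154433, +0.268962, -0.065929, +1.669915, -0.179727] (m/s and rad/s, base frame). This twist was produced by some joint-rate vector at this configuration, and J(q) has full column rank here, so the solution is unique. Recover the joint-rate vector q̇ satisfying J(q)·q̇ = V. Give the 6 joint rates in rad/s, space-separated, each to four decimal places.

0.7690 -0.7170 0.9360 0.4990 0.2540 0.9550

o_n = [-0.6270, -0.2454, 0.5790]
J₁: ẑ×o_n = [0.2454, -0.6270, 0.0000], ω = ẑ
J2: z=[0.1736, -0.9848, 0.0000] o=[-0.4136, -0.0729, 0.3800] → [-0.1959, -0.0346, -0.2401, 0.1736, -0.9848, 0.0000]
J3: z=[0.8613, 0.1519, -0.4848] o=[-0.2035, -0.0359, 0.7648] → [-0.1298, 0.3654, -0.1162, 0.8613, 0.1519, -0.4848]
J4: z=[-0.4832, -0.0498, -0.8741] o=[-0.1141, -0.5986, 0.7474] → [0.3171, 0.3669, -0.1962, -0.4832, -0.0498, -0.8741]
J5: z=[-0.4832, -0.0498, -0.8741] o=[-0.6980, -0.3680, 1.0571] → [0.1310, -0.2932, -0.0557, -0.4832, -0.0498, -0.8741]
J6: z=[-0.4019, 0.8996, 0.1709] o=[-0.3013, -0.1468, 0.8252] → [-0.2047, -0.1546, 0.3326, -0.4019, 0.8996, 0.1709]
q̇ = J⁺·V = [0.7690, -0.7170, 0.9360, 0.4990, 0.2540, 0.9550]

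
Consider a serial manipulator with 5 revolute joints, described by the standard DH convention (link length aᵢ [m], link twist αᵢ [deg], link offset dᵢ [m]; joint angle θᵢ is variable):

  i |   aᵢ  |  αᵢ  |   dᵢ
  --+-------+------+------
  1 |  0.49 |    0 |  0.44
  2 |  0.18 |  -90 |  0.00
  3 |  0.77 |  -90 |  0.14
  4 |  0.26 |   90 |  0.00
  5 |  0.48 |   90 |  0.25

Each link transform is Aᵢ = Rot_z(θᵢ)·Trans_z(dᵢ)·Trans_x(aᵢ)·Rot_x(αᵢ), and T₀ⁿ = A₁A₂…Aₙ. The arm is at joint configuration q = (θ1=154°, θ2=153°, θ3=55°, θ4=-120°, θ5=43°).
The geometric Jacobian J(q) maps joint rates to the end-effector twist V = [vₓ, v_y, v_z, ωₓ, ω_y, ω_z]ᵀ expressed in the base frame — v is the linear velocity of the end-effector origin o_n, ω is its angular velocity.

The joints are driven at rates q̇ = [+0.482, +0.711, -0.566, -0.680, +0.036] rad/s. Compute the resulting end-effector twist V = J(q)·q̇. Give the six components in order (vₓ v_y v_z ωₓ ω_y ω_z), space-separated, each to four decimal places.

-0.7003 0.0800 0.1418 -0.1419 -0.7820 1.6086

o_n = [0.0267, 0.4991, 0.0491]
J₁: ẑ×o_n = [-0.4991, 0.0267, 0.0000], ω = ẑ
J2: z=[0.0000, 0.0000, 1.0000] o=[-0.4404, 0.2148, 0.4400] → [-0.2843, 0.4671, 0.0000, 0.0000, 0.0000, 1.0000]
J3: z=[0.7986, 0.6018, 0.0000] o=[-0.3321, 0.0710, 0.4400] → [-0.2352, 0.3122, 0.1259, 0.7986, 0.6018, 0.0000]
J4: z=[-0.4930, 0.6542, -0.5736] o=[0.0455, -0.1974, -0.1907] → [0.5564, 0.1290, -0.3311, -0.4930, 0.6542, -0.5736]
J5: z=[-0.6983, 0.0958, 0.7094] o=[0.1805, -0.0024, -0.0843] → [-0.3430, -0.0159, -0.3354, -0.6983, 0.0958, 0.7094]
V = J·q̇ = [-0.7003, 0.0800, 0.1418, -0.1419, -0.7820, 1.6086]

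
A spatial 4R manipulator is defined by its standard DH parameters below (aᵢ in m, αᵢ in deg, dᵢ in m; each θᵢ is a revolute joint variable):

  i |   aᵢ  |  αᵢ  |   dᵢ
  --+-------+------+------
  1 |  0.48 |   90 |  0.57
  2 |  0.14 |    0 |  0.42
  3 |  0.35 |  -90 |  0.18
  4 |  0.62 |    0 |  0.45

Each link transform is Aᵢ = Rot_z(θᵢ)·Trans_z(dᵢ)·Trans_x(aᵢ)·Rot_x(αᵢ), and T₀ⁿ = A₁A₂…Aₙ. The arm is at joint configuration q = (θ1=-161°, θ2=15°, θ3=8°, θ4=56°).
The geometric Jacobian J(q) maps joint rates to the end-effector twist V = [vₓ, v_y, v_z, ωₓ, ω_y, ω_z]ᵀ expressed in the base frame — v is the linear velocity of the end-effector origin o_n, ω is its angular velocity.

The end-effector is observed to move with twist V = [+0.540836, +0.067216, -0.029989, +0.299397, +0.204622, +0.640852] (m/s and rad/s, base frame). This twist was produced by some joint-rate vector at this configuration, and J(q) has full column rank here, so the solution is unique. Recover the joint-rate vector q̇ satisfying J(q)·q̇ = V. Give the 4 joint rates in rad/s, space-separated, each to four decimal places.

o_n = [-1.0498, -0.2705, 1.2927]
J₁: ẑ×o_n = [0.2705, -1.0498, 0.0000], ω = ẑ
J2: z=[-0.3256, 0.9455, 0.0000] o=[-0.4538, -0.1563, 0.5700] → [0.6833, 0.2353, 0.6007, -0.3256, 0.9455, 0.0000]
J3: z=[-0.3256, 0.9455, 0.0000] o=[-0.7184, 0.1968, 0.6062] → [0.6491, 0.2235, 0.4655, -0.3256, 0.9455, 0.0000]
J4: z=[0.3694, 0.1272, 0.9205] o=[-1.0817, 0.2621, 0.7430] → [0.5602, -0.1738, -0.2008, 0.3694, 0.1272, 0.9205]
q̇ = J⁺·V = [-0.1830, 0.7770, -0.6810, 0.8950]

-0.1830 0.7770 -0.6810 0.8950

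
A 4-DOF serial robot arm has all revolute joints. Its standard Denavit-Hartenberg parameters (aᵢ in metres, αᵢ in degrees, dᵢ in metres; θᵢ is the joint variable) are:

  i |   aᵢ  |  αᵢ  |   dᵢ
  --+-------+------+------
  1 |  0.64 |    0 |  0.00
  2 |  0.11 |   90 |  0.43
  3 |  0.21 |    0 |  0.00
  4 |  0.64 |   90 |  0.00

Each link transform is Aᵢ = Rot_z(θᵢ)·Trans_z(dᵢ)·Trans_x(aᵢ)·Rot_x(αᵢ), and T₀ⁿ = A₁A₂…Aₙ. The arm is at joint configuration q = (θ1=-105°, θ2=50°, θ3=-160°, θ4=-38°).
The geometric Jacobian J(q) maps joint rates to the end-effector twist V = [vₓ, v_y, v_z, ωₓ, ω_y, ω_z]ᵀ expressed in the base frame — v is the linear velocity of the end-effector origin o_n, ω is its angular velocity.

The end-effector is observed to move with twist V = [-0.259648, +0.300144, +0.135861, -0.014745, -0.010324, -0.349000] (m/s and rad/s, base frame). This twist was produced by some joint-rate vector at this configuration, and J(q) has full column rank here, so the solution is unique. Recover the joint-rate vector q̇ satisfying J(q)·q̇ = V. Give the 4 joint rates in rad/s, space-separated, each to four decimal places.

-0.6890 0.3400 -0.7440 0.7620

o_n = [-0.5649, -0.0481, 0.5559]
J₁: ẑ×o_n = [0.0481, -0.5649, 0.0000], ω = ẑ
J2: z=[0.0000, 0.0000, 1.0000] o=[-0.1656, -0.6182, 0.0000] → [-0.5701, -0.3992, 0.0000, 0.0000, 0.0000, 1.0000]
J3: z=[-0.8192, -0.5736, 0.0000] o=[-0.1026, -0.7083, 0.4300] → [-0.0722, 0.1032, -0.8060, -0.8192, -0.5736, 0.0000]
J4: z=[-0.8192, -0.5736, 0.0000] o=[-0.2157, -0.5467, 0.3582] → [-0.1134, 0.1620, -0.6087, -0.8192, -0.5736, 0.0000]
q̇ = J⁺·V = [-0.6890, 0.3400, -0.7440, 0.7620]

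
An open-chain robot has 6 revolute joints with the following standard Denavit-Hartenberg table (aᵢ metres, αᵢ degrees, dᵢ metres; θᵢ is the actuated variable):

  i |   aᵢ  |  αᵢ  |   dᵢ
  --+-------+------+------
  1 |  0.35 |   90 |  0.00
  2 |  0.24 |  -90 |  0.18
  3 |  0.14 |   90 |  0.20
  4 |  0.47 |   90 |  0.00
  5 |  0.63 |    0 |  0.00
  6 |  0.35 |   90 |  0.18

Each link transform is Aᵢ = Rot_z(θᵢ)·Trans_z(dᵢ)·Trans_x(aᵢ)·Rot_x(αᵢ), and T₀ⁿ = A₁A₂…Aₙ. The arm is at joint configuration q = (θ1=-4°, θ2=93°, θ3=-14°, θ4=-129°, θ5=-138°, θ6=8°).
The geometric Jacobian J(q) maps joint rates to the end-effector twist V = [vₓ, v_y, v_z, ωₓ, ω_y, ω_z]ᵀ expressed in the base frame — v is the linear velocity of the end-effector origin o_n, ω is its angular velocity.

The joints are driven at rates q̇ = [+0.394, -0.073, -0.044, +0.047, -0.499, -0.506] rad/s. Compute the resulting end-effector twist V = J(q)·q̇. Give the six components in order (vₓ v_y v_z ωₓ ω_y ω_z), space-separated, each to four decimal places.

o_n = [-0.1323, 0.4655, 0.5170]
J₁: ẑ×o_n = [-0.4655, -0.1323, 0.0000], ω = ẑ
J2: z=[-0.0698, -0.9976, 0.0000] o=[0.3491, -0.0244, 0.0000] → [-0.5157, 0.0361, -0.5145, -0.0698, -0.9976, 0.0000]
J3: z=[-0.9962, 0.0697, -0.0523] o=[0.3241, -0.2031, 0.2397] → [0.0543, 0.3002, -0.6343, -0.9962, 0.0697, -0.0523]
J4: z=[-0.0551, -0.9688, -0.2416] o=[0.1154, -0.2225, 0.3649] → [0.0188, 0.0682, -0.2778, -0.0551, -0.9688, -0.2416]
J5: z=[-0.5744, 0.2286, -0.7860] o=[0.4992, -0.1776, 0.0974] → [0.6014, 0.7374, -0.2250, -0.5744, 0.2286, -0.7860]
J6: z=[-0.5744, 0.2286, -0.7860] o=[0.1401, 0.1861, 0.4657] → [0.2314, 0.2436, -0.0982, -0.5744, 0.2286, -0.7860]
V = J·q̇ = [-0.5644, -0.5560, 0.2144, 0.6237, -0.2056, 1.1748]

-0.5644 -0.5560 0.2144 0.6237 -0.2056 1.1748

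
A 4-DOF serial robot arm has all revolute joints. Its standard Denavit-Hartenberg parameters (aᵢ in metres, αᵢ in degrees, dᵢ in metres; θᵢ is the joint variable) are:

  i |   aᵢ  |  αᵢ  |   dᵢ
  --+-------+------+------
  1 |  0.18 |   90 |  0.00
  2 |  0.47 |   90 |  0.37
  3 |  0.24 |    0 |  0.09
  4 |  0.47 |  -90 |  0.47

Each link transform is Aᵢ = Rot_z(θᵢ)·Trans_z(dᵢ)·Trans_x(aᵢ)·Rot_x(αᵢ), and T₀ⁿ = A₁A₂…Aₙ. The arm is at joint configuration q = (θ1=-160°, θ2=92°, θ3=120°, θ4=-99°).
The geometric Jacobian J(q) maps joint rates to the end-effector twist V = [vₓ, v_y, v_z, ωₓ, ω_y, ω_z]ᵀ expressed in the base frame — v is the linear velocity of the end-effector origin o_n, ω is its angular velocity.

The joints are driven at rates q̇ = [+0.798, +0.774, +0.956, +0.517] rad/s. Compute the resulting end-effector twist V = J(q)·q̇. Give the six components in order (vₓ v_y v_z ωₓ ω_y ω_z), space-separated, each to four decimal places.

o_n = [-0.9244, 0.4577, 0.8078]
J₁: ẑ×o_n = [-0.4577, -0.9244, 0.0000], ω = ẑ
J2: z=[-0.3420, 0.9397, 0.0000] o=[-0.1691, -0.0616, 0.0000] → [0.7591, 0.2763, 0.5321, -0.3420, 0.9397, 0.0000]
J3: z=[-0.9391, -0.3418, 0.0349] o=[-0.2803, 0.2917, 0.4697] → [-0.1214, 0.2951, -0.3760, -0.9391, -0.3418, 0.0349]
J4: z=[-0.9391, -0.3418, 0.0349] o=[-0.4398, 0.4548, 0.3529] → [-0.1556, 0.4103, -0.1683, -0.9391, -0.3418, 0.0349]
V = J·q̇ = [0.0258, -0.0296, -0.0347, -1.6480, 0.2238, 0.8494]

0.0258 -0.0296 -0.0347 -1.6480 0.2238 0.8494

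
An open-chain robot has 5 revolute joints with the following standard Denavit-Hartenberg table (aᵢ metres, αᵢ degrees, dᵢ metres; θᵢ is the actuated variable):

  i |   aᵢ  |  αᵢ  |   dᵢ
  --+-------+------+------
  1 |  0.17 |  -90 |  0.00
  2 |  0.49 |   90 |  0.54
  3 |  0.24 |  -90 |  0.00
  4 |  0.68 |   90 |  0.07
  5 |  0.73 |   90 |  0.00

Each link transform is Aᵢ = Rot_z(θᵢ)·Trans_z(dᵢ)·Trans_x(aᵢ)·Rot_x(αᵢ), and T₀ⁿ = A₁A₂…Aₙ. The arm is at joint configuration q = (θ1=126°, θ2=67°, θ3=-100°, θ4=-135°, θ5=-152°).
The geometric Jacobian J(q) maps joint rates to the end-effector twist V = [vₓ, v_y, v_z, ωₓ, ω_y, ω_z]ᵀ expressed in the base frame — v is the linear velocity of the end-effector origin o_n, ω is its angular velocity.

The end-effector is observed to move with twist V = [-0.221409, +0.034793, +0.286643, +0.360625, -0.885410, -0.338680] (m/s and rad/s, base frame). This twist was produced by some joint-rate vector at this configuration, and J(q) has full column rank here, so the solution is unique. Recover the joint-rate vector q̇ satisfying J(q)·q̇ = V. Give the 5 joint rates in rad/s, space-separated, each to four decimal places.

o_n = [-0.4597, -0.0064, -0.1597]
J₁: ẑ×o_n = [0.0064, -0.4597, 0.0000], ω = ẑ
J2: z=[-0.8090, -0.5878, 0.0000] o=[-0.0999, 0.1375, 0.0000] → [0.0939, -0.1292, -0.0950, -0.8090, -0.5878, 0.0000]
J3: z=[-0.5411, 0.7447, 0.3907] o=[-0.6493, -0.0250, -0.4510] → [0.2097, 0.2317, -0.1513, -0.5411, 0.7447, 0.3907]
J4: z=[-0.0857, 0.4134, -0.9065] o=[-0.4485, 0.1008, -0.4127] → [0.0074, 0.0318, 0.0138, -0.0857, 0.4134, -0.9065]
J5: z=[-0.2090, -0.8971, -0.3893] o=[-1.1170, 0.2358, -0.3651] → [-0.2786, -0.2129, 0.6403, -0.2090, -0.8971, -0.3893]
q̇ = J⁺·V = [-0.5190, -0.0900, -0.5620, -0.5760, 0.3140]

-0.5190 -0.0900 -0.5620 -0.5760 0.3140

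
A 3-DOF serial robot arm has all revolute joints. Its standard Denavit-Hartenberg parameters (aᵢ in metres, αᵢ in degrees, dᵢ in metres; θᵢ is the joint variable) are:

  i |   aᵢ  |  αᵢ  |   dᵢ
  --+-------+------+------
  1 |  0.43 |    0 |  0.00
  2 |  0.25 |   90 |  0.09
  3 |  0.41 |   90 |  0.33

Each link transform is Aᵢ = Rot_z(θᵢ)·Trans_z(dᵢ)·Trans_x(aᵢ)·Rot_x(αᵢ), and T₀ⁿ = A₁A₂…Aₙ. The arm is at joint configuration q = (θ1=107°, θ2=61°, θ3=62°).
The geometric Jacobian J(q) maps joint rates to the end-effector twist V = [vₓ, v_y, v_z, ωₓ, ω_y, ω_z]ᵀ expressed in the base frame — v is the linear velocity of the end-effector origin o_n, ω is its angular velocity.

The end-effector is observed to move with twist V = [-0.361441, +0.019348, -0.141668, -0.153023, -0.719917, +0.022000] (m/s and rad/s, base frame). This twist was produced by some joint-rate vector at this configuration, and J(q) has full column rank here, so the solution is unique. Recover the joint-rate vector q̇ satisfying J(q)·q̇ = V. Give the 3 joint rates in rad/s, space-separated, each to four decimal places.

0.2230 -0.2010 -0.7360

o_n = [-0.4899, 0.8260, 0.4520]
J₁: ẑ×o_n = [-0.8260, -0.4899, 0.0000], ω = ẑ
J2: z=[0.0000, 0.0000, 1.0000] o=[-0.1257, 0.4112, 0.0000] → [-0.4148, -0.3642, 0.0000, 0.0000, 0.0000, 1.0000]
J3: z=[0.2079, 0.9781, 0.0000] o=[-0.3703, 0.4632, 0.0900] → [0.3541, -0.0753, 0.1925, 0.2079, 0.9781, 0.0000]
q̇ = J⁺·V = [0.2230, -0.2010, -0.7360]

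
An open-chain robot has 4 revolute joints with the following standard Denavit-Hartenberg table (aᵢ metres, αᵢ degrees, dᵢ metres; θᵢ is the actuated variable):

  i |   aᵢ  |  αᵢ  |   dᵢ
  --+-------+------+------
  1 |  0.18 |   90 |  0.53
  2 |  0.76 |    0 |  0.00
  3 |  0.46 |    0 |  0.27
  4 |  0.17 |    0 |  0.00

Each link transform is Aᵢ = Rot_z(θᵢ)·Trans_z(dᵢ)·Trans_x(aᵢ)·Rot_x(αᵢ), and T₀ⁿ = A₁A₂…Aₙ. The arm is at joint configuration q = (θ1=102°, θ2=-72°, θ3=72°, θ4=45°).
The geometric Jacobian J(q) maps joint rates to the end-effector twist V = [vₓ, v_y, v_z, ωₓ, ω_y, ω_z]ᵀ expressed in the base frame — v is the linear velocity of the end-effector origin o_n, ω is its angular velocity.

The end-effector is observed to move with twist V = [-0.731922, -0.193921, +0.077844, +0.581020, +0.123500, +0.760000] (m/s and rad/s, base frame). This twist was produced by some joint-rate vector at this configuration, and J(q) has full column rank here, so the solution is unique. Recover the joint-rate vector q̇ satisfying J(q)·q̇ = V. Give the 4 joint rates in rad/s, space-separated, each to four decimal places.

o_n = [0.0572, 1.0295, -0.0726]
J₁: ẑ×o_n = [-1.0295, 0.0572, 0.0000], ω = ẑ
J2: z=[0.9781, 0.2079, 0.0000] o=[-0.0374, 0.1761, 0.5300] → [-0.1253, 0.5894, 0.8151, 0.9781, 0.2079, 0.0000]
J3: z=[0.9781, 0.2079, 0.0000] o=[-0.0863, 0.4058, -0.1928] → [0.0250, -0.1176, 0.5802, 0.9781, 0.2079, 0.0000]
J4: z=[0.9781, 0.2079, 0.0000] o=[0.0822, 0.9119, -0.1928] → [0.0250, -0.1176, 0.1202, 0.9781, 0.2079, 0.0000]
q̇ = J⁺·V = [0.7600, -0.2370, 0.3720, 0.4590]

0.7600 -0.2370 0.3720 0.4590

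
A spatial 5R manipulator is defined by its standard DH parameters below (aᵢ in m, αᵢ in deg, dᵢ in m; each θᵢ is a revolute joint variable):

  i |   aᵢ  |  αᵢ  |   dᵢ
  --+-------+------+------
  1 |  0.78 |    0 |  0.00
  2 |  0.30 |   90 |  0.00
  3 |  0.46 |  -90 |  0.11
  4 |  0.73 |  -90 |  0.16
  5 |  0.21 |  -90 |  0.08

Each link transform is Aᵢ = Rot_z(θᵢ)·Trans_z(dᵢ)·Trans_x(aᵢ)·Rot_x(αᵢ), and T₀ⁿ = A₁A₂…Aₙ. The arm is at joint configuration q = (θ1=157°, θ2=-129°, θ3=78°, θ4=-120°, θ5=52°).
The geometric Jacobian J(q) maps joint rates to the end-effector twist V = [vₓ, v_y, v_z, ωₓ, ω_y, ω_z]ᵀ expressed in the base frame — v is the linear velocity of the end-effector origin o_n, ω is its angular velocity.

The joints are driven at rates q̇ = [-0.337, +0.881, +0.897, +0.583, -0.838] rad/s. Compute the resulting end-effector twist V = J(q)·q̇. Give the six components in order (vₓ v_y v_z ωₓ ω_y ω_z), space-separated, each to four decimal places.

o_n = [-0.0103, -0.3316, 0.0963]
J₁: ẑ×o_n = [0.3316, -0.0103, 0.0000], ω = ẑ
J2: z=[0.0000, 0.0000, 1.0000] o=[-0.7180, 0.3048, 0.0000] → [0.6364, 0.7077, -0.0000, 0.0000, 0.0000, 1.0000]
J3: z=[0.4695, -0.8829, 0.0000] o=[-0.4531, 0.4456, 0.0000] → [-0.0850, -0.0452, 0.0261, 0.4695, -0.8829, 0.0000]
J4: z=[-0.8637, -0.4592, 0.2079] o=[-0.3170, 0.3934, 0.4499] → [0.3131, -0.2416, 0.7670, -0.8637, -0.4592, 0.2079]
J5: z=[0.3937, -0.3569, 0.8471] o=[-0.2254, -0.2739, 0.1262] → [0.0596, 0.1940, 0.0541, 0.3937, -0.3569, 0.8471]
V = J·q̇ = [0.5053, 0.2830, 0.4253, -0.4123, -0.7606, -0.0447]

0.5053 0.2830 0.4253 -0.4123 -0.7606 -0.0447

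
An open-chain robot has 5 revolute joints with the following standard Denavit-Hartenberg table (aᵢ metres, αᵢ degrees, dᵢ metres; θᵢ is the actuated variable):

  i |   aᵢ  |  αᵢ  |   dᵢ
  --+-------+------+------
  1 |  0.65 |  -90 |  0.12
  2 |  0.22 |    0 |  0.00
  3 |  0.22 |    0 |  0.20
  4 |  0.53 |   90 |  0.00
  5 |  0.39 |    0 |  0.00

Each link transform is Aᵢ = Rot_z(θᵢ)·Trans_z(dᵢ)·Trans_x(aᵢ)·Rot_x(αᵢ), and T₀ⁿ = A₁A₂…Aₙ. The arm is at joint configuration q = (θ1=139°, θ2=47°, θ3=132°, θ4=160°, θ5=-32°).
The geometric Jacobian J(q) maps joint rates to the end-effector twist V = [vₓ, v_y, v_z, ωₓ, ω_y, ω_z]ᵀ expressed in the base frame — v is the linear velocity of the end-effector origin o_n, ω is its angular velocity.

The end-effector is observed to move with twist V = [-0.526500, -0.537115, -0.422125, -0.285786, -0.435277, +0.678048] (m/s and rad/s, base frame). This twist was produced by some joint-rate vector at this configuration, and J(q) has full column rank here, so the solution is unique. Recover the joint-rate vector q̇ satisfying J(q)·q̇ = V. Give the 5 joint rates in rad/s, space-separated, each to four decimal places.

0.4960 0.9510 -0.4020 -0.0330 0.1950

o_n = [-1.0399, 0.9128, 0.2637]
J₁: ẑ×o_n = [-0.9128, -1.0399, 0.0000], ω = ẑ
J2: z=[-0.6561, -0.7547, 0.0000] o=[-0.4906, 0.4264, 0.1200] → [-0.1085, 0.0943, -0.7336, -0.6561, -0.7547, 0.0000]
J3: z=[-0.6561, -0.7547, 0.0000] o=[-0.6038, 0.5249, -0.0409] → [-0.2299, 0.1998, -0.5836, -0.6561, -0.7547, 0.0000]
J4: z=[-0.6561, -0.7547, 0.0000] o=[-0.5690, 0.2296, -0.0447] → [-0.2328, 0.2024, -0.8036, -0.6561, -0.7547, 0.0000]
J5: z=[0.2705, -0.2351, 0.9336] o=[-0.9424, 0.5542, 0.1452] → [-0.3626, -0.1230, 0.0741, 0.2705, -0.2351, 0.9336]
q̇ = J⁺·V = [0.4960, 0.9510, -0.4020, -0.0330, 0.1950]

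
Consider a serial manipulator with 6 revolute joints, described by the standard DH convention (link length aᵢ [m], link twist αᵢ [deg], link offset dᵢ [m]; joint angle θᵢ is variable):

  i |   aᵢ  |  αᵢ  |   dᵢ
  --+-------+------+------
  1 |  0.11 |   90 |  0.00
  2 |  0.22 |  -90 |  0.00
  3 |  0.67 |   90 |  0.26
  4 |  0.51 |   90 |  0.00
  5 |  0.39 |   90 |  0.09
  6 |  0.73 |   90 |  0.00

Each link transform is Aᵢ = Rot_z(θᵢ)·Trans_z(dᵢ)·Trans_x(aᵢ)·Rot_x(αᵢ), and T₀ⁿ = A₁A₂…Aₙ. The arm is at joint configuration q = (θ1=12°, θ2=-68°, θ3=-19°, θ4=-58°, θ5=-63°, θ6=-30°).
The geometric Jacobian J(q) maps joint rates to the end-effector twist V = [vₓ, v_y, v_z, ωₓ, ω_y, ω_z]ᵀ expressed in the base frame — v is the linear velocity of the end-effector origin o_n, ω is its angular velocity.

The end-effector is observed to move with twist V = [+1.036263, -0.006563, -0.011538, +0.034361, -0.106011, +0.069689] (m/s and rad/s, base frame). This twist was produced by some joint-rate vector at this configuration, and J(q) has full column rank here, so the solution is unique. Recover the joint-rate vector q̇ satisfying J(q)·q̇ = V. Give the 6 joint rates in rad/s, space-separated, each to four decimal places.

-0.9030 0.9150 0.1360 -0.0650 0.8150 0.8880

o_n = [0.3244, 0.4769, -1.8807]
J₁: ẑ×o_n = [-0.4769, 0.3244, 0.0000], ω = ẑ
J2: z=[0.2079, -0.9781, 0.0000] o=[0.1076, 0.0229, 0.0000] → [1.8396, 0.3910, 0.3065, 0.2079, -0.9781, 0.0000]
J3: z=[0.9069, 0.1928, 0.3746] o=[0.1882, 0.0400, -0.2040] → [-0.4869, 1.5717, 0.3700, 0.9069, 0.1928, 0.3746]
J4: z=[0.0773, -0.9502, 0.3019] o=[0.7015, -0.0739, -0.6940] → [0.9614, -0.0221, -0.3157, 0.0773, -0.9502, 0.3019]
J5: z=[-0.8318, 0.1055, 0.5449] o=[0.4212, -0.2234, -1.0929] → [-0.4647, -0.7080, -0.5724, -0.8318, 0.1055, 0.5449]
J6: z=[0.4547, 0.6926, 0.5599] o=[0.2221, 0.0643, -1.2872] → [-0.6421, 0.3271, 0.1167, 0.4547, 0.6926, 0.5599]
q̇ = J⁺·V = [-0.9030, 0.9150, 0.1360, -0.0650, 0.8150, 0.8880]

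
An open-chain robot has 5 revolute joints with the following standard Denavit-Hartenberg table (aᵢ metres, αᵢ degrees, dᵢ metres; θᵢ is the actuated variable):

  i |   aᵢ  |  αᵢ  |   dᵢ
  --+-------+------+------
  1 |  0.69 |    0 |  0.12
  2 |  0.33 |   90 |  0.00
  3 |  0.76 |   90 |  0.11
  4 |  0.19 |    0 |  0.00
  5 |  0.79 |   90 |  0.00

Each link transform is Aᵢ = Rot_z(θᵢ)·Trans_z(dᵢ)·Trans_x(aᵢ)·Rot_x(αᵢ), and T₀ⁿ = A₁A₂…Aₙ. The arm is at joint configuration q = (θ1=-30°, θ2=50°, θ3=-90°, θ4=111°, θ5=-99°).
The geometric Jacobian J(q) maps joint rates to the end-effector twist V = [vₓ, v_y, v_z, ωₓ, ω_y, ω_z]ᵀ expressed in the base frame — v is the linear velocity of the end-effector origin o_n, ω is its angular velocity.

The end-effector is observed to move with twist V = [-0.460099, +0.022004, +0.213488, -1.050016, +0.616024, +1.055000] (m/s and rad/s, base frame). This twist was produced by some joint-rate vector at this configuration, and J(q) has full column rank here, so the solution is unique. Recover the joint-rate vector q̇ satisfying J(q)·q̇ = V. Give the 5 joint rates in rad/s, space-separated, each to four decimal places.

o_n = [1.0621, -0.6565, -1.3446]
J₁: ẑ×o_n = [0.6565, 1.0621, -0.0000], ω = ẑ
J2: z=[0.0000, 0.0000, 1.0000] o=[0.5976, -0.3450, 0.1200] → [0.3115, 0.4646, -0.0000, 0.0000, 0.0000, 1.0000]
J3: z=[0.3420, -0.9397, 0.0000] o=[0.9077, -0.2321, 0.1200] → [1.3763, 0.5009, -0.0000, 0.3420, -0.9397, 0.0000]
J4: z=[-0.9397, -0.3420, -0.0000] o=[0.9453, -0.3355, -0.6400] → [0.2410, -0.6622, 0.3416, -0.9397, -0.3420, -0.0000]
J5: z=[-0.9397, -0.3420, -0.0000] o=[1.0059, -0.5022, -0.5719] → [0.2643, -0.7261, 0.1643, -0.9397, -0.3420, -0.0000]
q̇ = J⁺·V = [0.8940, 0.1610, -0.9380, 0.4850, 0.2910]

0.8940 0.1610 -0.9380 0.4850 0.2910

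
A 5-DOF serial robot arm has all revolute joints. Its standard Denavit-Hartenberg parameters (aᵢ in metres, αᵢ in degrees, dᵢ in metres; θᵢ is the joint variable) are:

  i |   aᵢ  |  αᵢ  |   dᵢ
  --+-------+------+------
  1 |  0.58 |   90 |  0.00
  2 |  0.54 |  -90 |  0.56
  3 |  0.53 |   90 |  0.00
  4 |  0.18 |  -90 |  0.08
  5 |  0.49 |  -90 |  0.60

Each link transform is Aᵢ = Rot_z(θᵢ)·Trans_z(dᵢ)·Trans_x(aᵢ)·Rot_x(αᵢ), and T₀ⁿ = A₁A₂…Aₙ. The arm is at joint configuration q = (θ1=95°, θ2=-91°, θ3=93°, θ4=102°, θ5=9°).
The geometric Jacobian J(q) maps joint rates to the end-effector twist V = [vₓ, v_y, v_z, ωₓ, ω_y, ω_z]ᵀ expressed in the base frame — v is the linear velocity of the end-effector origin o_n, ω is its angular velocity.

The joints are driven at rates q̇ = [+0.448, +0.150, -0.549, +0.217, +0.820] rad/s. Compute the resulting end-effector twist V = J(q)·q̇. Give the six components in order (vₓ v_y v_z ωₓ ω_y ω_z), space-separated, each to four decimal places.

o_n = [0.6562, 1.1566, -0.5626]
J₁: ẑ×o_n = [-1.1566, 0.6562, 0.0000], ω = ẑ
J2: z=[0.9962, 0.0872, 0.0000] o=[-0.0506, 0.5778, 0.0000] → [-0.0490, 0.5605, 0.5150, 0.9962, 0.0872, 0.0000]
J3: z=[-0.0871, 0.9960, -0.0175] o=[0.5081, 0.6172, -0.5399] → [-0.0132, -0.0046, -0.1945, -0.0871, 0.9960, -0.0175]
J4: z=[-0.0506, -0.0219, -0.9985] o=[-0.0192, 0.5716, -0.5122] → [0.5852, -0.6769, -0.0148, -0.0506, -0.0219, -0.9985]
J5: z=[0.9913, -0.1228, -0.0476] o=[-0.0013, 0.7484, -0.5971] → [0.0152, -0.0654, 0.4854, 0.9913, -0.1228, -0.0476]
V = J·q̇ = [-0.3788, 0.1800, 0.5788, 0.9991, -0.6392, 0.2019]

-0.3788 0.1800 0.5788 0.9991 -0.6392 0.2019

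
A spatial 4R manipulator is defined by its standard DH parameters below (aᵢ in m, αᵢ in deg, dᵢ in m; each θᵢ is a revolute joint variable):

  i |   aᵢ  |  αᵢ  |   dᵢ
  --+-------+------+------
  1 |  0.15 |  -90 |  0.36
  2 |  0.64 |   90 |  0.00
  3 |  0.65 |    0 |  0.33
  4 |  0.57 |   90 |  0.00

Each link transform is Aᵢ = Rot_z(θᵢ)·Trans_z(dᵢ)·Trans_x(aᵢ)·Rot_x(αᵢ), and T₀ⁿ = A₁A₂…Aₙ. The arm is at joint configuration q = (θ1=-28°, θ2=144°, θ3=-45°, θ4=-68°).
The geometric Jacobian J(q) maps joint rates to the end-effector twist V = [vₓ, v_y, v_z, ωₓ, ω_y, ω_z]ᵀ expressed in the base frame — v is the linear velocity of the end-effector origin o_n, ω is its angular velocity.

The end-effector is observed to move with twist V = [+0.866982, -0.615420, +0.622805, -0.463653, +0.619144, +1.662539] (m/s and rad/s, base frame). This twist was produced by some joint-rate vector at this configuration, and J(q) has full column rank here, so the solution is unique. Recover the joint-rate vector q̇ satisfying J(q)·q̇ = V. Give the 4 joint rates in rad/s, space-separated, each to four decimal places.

o_n = [-0.7848, -0.6975, -0.4224]
J₁: ẑ×o_n = [0.6975, -0.7848, 0.0000], ω = ẑ
J2: z=[0.4695, 0.8829, 0.0000] o=[0.1324, -0.0704, 0.3600] → [-0.6908, 0.3673, 0.5155, 0.4695, 0.8829, 0.0000]
J3: z=[0.5190, -0.2759, -0.8090] o=[-0.3247, 0.1727, -0.0162] → [-0.5919, 0.5830, -0.5786, 0.5190, -0.2759, -0.8090]
J4: z=[0.5190, -0.2759, -0.8090] o=[-0.6976, -0.1497, -0.5533] → [-0.4794, 0.0026, -0.3084, 0.5190, -0.2759, -0.8090]
q̇ = J⁺·V = [0.6990, 0.3290, -0.3180, -0.8730]

0.6990 0.3290 -0.3180 -0.8730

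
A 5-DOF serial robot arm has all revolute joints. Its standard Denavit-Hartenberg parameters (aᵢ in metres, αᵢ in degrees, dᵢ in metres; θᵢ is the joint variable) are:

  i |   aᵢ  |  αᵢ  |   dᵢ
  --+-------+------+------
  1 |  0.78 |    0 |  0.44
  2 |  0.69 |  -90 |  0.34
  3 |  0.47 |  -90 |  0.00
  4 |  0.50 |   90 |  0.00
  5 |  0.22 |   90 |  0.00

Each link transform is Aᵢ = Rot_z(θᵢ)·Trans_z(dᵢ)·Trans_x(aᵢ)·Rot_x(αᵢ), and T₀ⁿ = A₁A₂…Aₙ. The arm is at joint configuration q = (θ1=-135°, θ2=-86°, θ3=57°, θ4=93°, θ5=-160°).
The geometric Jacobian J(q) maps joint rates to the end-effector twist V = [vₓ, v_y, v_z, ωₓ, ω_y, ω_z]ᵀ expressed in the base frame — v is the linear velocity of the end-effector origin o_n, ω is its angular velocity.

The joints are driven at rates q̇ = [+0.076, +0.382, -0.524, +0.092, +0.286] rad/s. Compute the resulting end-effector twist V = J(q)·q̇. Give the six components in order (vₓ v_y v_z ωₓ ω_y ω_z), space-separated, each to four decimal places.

-0.5073 -0.1452 0.2186 0.2944 0.4582 0.1684

o_n = [-1.1147, 0.3260, 0.4397]
J₁: ẑ×o_n = [-0.3260, -1.1147, 0.0000], ω = ẑ
J2: z=[0.0000, 0.0000, 1.0000] o=[-0.5515, -0.5515, 0.4400] → [-0.8776, -0.5631, 0.0000, 0.0000, 0.0000, 1.0000]
J3: z=[-0.6561, -0.7547, 0.0000] o=[-1.0723, -0.0989, 0.7800] → [0.2568, -0.2233, -0.3107, -0.6561, -0.7547, 0.0000]
J4: z=[0.6330, -0.5502, -0.5446] o=[-1.2655, 0.0691, 0.3858] → [0.1103, -0.1162, 0.2456, 0.6330, -0.5502, -0.5446]
J5: z=[-0.3761, 0.3963, -0.8375] o=[-0.9271, 0.4366, 0.4078] → [-0.0799, 0.1691, 0.1159, -0.3761, 0.3963, -0.8375]
V = J·q̇ = [-0.5073, -0.1452, 0.2186, 0.2944, 0.4582, 0.1684]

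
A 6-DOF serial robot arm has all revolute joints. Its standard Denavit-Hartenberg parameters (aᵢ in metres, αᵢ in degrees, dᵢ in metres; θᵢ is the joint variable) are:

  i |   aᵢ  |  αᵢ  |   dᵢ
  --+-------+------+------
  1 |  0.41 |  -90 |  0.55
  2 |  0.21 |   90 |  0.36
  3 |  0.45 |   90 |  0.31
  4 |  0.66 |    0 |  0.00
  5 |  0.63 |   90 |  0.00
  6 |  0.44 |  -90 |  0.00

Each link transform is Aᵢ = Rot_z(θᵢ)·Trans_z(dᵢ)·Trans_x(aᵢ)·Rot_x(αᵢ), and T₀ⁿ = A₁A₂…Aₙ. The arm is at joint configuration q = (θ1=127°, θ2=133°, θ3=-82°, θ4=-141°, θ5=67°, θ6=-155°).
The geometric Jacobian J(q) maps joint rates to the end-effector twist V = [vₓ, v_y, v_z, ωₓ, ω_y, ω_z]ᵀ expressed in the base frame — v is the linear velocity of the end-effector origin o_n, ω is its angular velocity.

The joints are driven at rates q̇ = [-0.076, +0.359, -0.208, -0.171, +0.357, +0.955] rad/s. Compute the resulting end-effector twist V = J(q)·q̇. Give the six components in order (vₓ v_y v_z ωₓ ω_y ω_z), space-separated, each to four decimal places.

0.1833 -0.2484 -0.0505 -0.9127 -0.8529 0.4735

o_n = [-0.2483, -0.3104, 0.4851]
J₁: ẑ×o_n = [0.3104, -0.2483, 0.0000], ω = ẑ
J2: z=[-0.7986, -0.6018, 0.0000] o=[-0.2467, 0.3274, 0.5500] → [0.0391, -0.0518, 0.5085, -0.7986, -0.6018, 0.0000]
J3: z=[-0.4401, 0.5841, -0.6820] o=[-0.4481, -0.0036, 0.3964] → [-0.1574, -0.0972, 0.0183, -0.4401, 0.5841, -0.6820]
J4: z=[-0.2953, 0.6231, 0.7242] o=[-0.2029, 0.4115, 0.1392] → [0.7384, 0.0693, 0.2414, -0.2953, 0.6231, 0.7242]
J5: z=[-0.2953, 0.6231, 0.7242] o=[-0.4550, -0.0979, 0.4747] → [0.1604, 0.1528, -0.0661, -0.2953, 0.6231, 0.7242]
J6: z=[-0.6938, -0.6610, 0.2858] o=[-0.0412, -0.3612, 0.8700] → [0.2399, -0.3262, -0.1721, -0.6938, -0.6610, 0.2858]
V = J·q̇ = [0.1833, -0.2484, -0.0505, -0.9127, -0.8529, 0.4735]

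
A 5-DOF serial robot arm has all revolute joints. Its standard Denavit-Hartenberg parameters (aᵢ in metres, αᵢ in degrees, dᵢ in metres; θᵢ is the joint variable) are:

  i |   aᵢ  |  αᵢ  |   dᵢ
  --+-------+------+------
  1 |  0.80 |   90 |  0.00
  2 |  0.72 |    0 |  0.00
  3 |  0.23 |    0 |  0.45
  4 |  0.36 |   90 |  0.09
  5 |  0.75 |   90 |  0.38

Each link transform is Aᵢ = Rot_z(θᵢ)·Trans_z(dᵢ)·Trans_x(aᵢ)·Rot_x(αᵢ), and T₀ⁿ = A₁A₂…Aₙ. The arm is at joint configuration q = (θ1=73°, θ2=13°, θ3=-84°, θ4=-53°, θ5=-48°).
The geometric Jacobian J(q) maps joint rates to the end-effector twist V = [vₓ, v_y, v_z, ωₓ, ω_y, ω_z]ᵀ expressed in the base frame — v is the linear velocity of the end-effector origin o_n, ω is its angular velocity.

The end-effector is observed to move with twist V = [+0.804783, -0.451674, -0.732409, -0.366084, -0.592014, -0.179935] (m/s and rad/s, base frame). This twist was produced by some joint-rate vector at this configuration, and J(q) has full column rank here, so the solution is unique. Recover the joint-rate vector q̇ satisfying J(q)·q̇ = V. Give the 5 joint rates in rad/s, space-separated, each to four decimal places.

-0.6340 -0.7190 0.8010 -0.2590 0.8120

o_n = [0.2113, 0.7505, -0.5575]
J₁: ẑ×o_n = [-0.7505, 0.2113, 0.0000], ω = ẑ
J2: z=[0.9563, -0.2924, 0.0000] o=[0.2339, 0.7650, 0.0000] → [0.1630, 0.5332, -0.0205, 0.9563, -0.2924, 0.0000]
J3: z=[0.9563, -0.2924, 0.0000] o=[0.4390, 1.4359, 0.1620] → [0.2104, 0.6880, -0.7221, 0.9563, -0.2924, 0.0000]
J4: z=[0.9563, -0.2924, 0.0000] o=[0.8912, 1.3760, -0.0555] → [0.1468, 0.4801, -0.7970, 0.9563, -0.2924, 0.0000]
J5: z=[-0.2424, -0.7928, 0.5592] o=[0.9185, 1.1572, -0.3540] → [0.3888, -0.4448, -0.4621, -0.2424, -0.7928, 0.5592]
q̇ = J⁺·V = [-0.6340, -0.7190, 0.8010, -0.2590, 0.8120]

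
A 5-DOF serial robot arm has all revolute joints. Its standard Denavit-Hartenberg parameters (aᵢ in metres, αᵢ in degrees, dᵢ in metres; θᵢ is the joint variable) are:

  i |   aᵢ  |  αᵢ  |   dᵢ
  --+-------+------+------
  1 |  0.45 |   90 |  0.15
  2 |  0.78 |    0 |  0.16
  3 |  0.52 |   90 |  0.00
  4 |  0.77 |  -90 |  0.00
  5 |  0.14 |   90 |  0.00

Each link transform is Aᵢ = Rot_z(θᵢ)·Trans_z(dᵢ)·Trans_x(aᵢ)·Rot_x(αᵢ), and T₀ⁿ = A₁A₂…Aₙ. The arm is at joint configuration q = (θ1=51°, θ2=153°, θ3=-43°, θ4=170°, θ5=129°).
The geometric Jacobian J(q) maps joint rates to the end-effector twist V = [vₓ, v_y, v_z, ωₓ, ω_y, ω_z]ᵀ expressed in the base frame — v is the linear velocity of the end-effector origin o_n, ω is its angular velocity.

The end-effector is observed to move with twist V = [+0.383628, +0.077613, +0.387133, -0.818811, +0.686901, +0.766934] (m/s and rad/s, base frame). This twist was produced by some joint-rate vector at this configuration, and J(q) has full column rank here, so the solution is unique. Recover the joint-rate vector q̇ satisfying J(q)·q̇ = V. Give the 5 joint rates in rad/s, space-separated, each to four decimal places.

0.8500 -0.4210 -0.1690 -0.0110 0.4860

o_n = [0.0305, -0.4048, 0.3245]
J₁: ẑ×o_n = [0.4048, 0.0305, -0.0000], ω = ẑ
J2: z=[0.7771, -0.6293, 0.0000] o=[0.2832, 0.3497, 0.1500] → [-0.1098, -0.1356, -0.7454, 0.7771, -0.6293, 0.0000]
J3: z=[0.7771, -0.6293, 0.0000] o=[-0.0298, -0.2911, 0.5041] → [0.1130, 0.1396, -0.0504, 0.7771, -0.6293, 0.0000]
J4: z=[0.5914, 0.7303, 0.3420] o=[-0.1418, -0.4293, 0.9928] → [-0.4964, 0.4541, -0.1113, 0.5914, 0.7303, 0.3420]
J5: z=[-0.7280, 0.6659, -0.1632] o=[0.1254, -0.3119, 0.2802] → [0.0144, 0.0478, 0.1308, -0.7280, 0.6659, -0.1632]
q̇ = J⁺·V = [0.8500, -0.4210, -0.1690, -0.0110, 0.4860]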